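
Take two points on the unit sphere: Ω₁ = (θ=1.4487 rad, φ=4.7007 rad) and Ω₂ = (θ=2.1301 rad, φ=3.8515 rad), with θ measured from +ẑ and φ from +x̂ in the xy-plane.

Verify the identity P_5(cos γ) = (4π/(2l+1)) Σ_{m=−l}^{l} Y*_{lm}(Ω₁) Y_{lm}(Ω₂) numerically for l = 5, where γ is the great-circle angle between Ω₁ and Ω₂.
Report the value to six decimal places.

0.109315

Term-by-term m-sum for l=5 (normalisation 4π/11 = 1.142397):
  [-5]  conj(Y_{5,-5})(Ω₁) = -0.02612 - 0.44635j ; Y_{5,-5}(Ω₂) = 0.18641 - 0.08057j ; Δ = -0.04083 - 0.08110j
  [-4]  conj(Y_{5,-4})(Ω₁) = 0.17330 - 0.00811j ; Y_{5,-4}(Ω₂) = 0.38381 + 0.11955j ; Δ = 0.06748 + 0.01761j
  [-3]  conj(Y_{5,-3})(Ω₁) = -0.01028 - 0.29293j ; Y_{5,-3}(Ω₂) = 0.17135 + 0.27396j ; Δ = 0.07849 - 0.05301j
  [-2]  conj(Y_{5,-2})(Ω₁) = 0.19425 - 0.00454j ; Y_{5,-2}(Ω₂) = 0.01510 - 0.09926j ; Δ = 0.00248 - 0.01935j
  [-1]  conj(Y_{5,-1})(Ω₁) = -0.00296 - 0.25333j ; Y_{5,-1}(Ω₂) = 0.26292 - 0.22595j ; Δ = -0.05802 - 0.06594j
  [+0]  conj(Y_{5,0})(Ω₁) = 0.19906 + 0.00000j ; Y_{5,0}(Ω₂) = -0.01776 + 0.00000j ; Δ = -0.00353 + 0.00000j
  [+1]  conj(Y_{5,1})(Ω₁) = 0.00296 - 0.25333j ; Y_{5,1}(Ω₂) = -0.26292 - 0.22595j ; Δ = -0.05802 + 0.06594j
  [+2]  conj(Y_{5,2})(Ω₁) = 0.19425 + 0.00454j ; Y_{5,2}(Ω₂) = 0.01510 + 0.09926j ; Δ = 0.00248 + 0.01935j
  [+3]  conj(Y_{5,3})(Ω₁) = 0.01028 - 0.29293j ; Y_{5,3}(Ω₂) = -0.17135 + 0.27396j ; Δ = 0.07849 + 0.05301j
  [+4]  conj(Y_{5,4})(Ω₁) = 0.17330 + 0.00811j ; Y_{5,4}(Ω₂) = 0.38381 - 0.11955j ; Δ = 0.06748 - 0.01761j
  [+5]  conj(Y_{5,5})(Ω₁) = 0.02612 - 0.44635j ; Y_{5,5}(Ω₂) = -0.18641 - 0.08057j ; Δ = -0.04083 + 0.08110j
Accumulated sum 0.09569 + 0.00000j; after 4π/(2l+1) scaling, 0.10931 + 0.00000j ⇒ P_5 = 0.109315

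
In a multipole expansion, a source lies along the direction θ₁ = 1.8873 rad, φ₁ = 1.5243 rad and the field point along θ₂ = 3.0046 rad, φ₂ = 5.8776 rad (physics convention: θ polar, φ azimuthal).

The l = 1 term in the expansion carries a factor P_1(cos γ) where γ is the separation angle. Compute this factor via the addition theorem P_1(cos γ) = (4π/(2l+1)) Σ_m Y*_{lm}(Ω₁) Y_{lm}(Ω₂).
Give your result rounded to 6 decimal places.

Expand P_1 via completeness: Σ_{m} conj(Y_{1,m}) at Ω₁ times Y_{1,m} at Ω₂ —
  m=-1: Y*=0.01526 + 0.32798j  Y=0.04335 + 0.01862j  product -0.00544 + 0.01450j
  m=+0: Y*=-0.15208 + 0.00000j  Y=-0.48402 + 0.00000j  product 0.07361 + 0.00000j
  m=+1: Y*=-0.01526 + 0.32798j  Y=-0.04335 + 0.01862j  product -0.00544 - 0.01450j
Total Σ_m = 0.06272 + 0.00000j. Multiply by 4.188790: 0.26272 + 0.00000j. P_1(cos γ) = 0.262722

0.262722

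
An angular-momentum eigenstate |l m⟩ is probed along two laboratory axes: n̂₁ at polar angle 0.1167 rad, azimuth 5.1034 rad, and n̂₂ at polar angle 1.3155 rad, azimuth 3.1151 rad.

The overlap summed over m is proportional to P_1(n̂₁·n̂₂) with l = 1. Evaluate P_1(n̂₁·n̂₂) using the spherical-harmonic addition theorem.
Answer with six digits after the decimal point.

Expand P_1 via completeness: Σ_{m} conj(Y_{1,m}) at Ω₁ times Y_{1,m} at Ω₂ —
  term(m=-1) = -0.005453+0.012293i   from Y*(Ω₁)=+0.015332-0.037191i, Y(Ω₂)=-0.334179-0.008855i
  term(m=+0) = +0.059878+0.000000i   from Y*(Ω₁)=+0.485279-0.000000i, Y(Ω₂)=+0.123388+0.000000i
  term(m=+1) = -0.005453-0.012293i   from Y*(Ω₁)=-0.015332-0.037191i, Y(Ω₂)=+0.334179-0.008855i
Accumulated sum +0.048972+0.000000i; after 4π/(2l+1) scaling, +0.205133+0.000000i ⇒ P_1 = 0.205133

0.205133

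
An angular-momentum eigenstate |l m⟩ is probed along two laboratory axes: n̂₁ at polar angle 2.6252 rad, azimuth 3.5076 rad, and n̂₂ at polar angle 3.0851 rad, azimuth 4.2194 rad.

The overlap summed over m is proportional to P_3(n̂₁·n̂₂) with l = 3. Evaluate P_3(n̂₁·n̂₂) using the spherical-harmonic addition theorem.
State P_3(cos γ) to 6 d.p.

0.424440

Expand P_3 via completeness: Σ_{m} conj(Y_{3,m}) at Ω₁ times Y_{3,m} at Ω₂ —
  m=-3: Y*=-0.02287 - 0.04471j  Y=0.00007 - 0.00001j  product -0.00000 - 0.00000j
  m=-2: Y*=-0.16116 - 0.14481j  Y=0.00180 + 0.00271j  product 0.00010 - 0.00070j
  m=-1: Y*=-0.41438 - 0.15882j  Y=-0.03441 + 0.06404j  product 0.02443 - 0.02107j
  m=+0: Y*=-0.25347 + 0.00000j  Y=-0.73922 + 0.00000j  product 0.18737 + 0.00000j
  m=+1: Y*=0.41438 - 0.15882j  Y=0.03441 + 0.06404j  product 0.02443 + 0.02107j
  m=+2: Y*=-0.16116 + 0.14481j  Y=0.00180 - 0.00271j  product 0.00010 + 0.00070j
  m=+3: Y*=0.02287 - 0.04471j  Y=-0.00007 - 0.00001j  product -0.00000 + 0.00000j
Σ over m = 0.23643 - 0.00000j; ×(4π/7) → 0.42444 - 0.00000j. Real part: 0.424440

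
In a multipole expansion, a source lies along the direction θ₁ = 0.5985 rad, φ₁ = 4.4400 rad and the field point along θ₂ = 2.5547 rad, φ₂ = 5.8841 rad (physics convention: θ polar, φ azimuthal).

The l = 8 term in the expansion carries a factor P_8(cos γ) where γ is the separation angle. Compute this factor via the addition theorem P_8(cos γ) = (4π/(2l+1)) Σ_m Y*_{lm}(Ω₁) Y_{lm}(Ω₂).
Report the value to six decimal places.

Expand P_8 via completeness: Σ_{m} conj(Y_{8,m}) at Ω₁ times Y_{8,m} at Ω₂ —
  m=-8: Y*=-0.00299 - 0.00429j  Y=-0.00455 - 0.00023j  product 0.00001 + 0.00002j
  m=-7: Y*=0.02898 - 0.01012j  Y=0.02577 - 0.00935j  product 0.00065 - 0.00053j
  m=-6: Y*=0.00706 + 0.11100j  Y=-0.07487 + 0.06934j  product -0.00823 - 0.00782j
  m=-5: Y*=-0.27006 - 0.05724j  Y=0.10750 - 0.23777j  product -0.04264 + 0.05806j
  m=-4: Y*=0.21358 - 0.40901j  Y=-0.01155 + 0.45224j  product 0.18251 + 0.10132j
  m=-3: Y*=0.32219 + 0.30234j  Y=-0.16772 - 0.42791j  product 0.07534 - 0.18857j
  m=-2: Y*=-0.03298 + 0.01998j  Y=0.05518 + 0.05661j  product -0.00295 - 0.00076j
  m=-1: Y*=0.10815 + 0.38717j  Y=0.35885 + 0.15133j  product -0.01978 + 0.15530j
  m=+0: Y*=-0.17696 + 0.00000j  Y=-0.21597 + 0.00000j  product 0.03822 + 0.00000j
  m=+1: Y*=-0.10815 + 0.38717j  Y=-0.35885 + 0.15133j  product -0.01978 - 0.15530j
  m=+2: Y*=-0.03298 - 0.01998j  Y=0.05518 - 0.05661j  product -0.00295 + 0.00076j
  m=+3: Y*=-0.32219 + 0.30234j  Y=0.16772 - 0.42791j  product 0.07534 + 0.18857j
  m=+4: Y*=0.21358 + 0.40901j  Y=-0.01155 - 0.45224j  product 0.18251 - 0.10132j
  m=+5: Y*=0.27006 - 0.05724j  Y=-0.10750 - 0.23777j  product -0.04264 - 0.05806j
  m=+6: Y*=0.00706 - 0.11100j  Y=-0.07487 - 0.06934j  product -0.00823 + 0.00782j
  m=+7: Y*=-0.02898 - 0.01012j  Y=-0.02577 - 0.00935j  product 0.00065 + 0.00053j
  m=+8: Y*=-0.00299 + 0.00429j  Y=-0.00455 + 0.00023j  product 0.00001 - 0.00002j
Σ over m = 0.40803 + 0.00000j; ×(4π/17) → 0.30162 + 0.00000j. Real part: 0.301618

0.301618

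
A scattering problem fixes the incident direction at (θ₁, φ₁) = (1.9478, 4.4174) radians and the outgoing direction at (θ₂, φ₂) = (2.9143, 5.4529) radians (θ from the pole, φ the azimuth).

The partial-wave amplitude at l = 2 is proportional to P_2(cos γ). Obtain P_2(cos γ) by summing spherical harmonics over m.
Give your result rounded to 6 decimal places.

Addition theorem: P_2(cos γ) = (4π/5) Σ_m Y*_{lm}(Ω₁) Y_{lm}(Ω₂), m = −2…2:
  m=-2: Y*=(-0.277476, 0.185777)  Y=(-0.001759, 0.019535)  product (-0.003141, -0.005747)
  m=-1: Y*=(0.076878, 0.253008)  Y=(-0.114429, -0.125192)  product (0.022878, -0.038576)
  m=+0: Y*=(-0.187162, -0.000000)  Y=(0.582738, 0.000000)  product (-0.109066, -0.000000)
  m=+1: Y*=(-0.076878, 0.253008)  Y=(0.114429, -0.125192)  product (0.022878, 0.038576)
  m=+2: Y*=(-0.277476, -0.185777)  Y=(-0.001759, -0.019535)  product (-0.003141, 0.005747)
Total Σ_m = (-0.069594, -0.000000). Multiply by 2.513274: (-0.174908, -0.000000). P_2(cos γ) = -0.174908

-0.174908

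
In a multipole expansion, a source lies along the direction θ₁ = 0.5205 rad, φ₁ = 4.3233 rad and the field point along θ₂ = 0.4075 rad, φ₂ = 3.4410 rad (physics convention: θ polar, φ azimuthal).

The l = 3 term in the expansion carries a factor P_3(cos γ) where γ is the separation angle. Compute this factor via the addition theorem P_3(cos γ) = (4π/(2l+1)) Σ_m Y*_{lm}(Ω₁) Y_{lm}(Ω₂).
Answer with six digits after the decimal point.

0.575262

Term-by-term m-sum for l=3 (normalisation 4π/7 = 1.795196):
  m=-3: Y*=+0.047195+0.020150i  Y=-0.016180+0.020315i  product -0.001173+0.000633i
  m=-2: Y*=-0.156174+0.153935i  Y=+0.121732-0.083070i  product -0.006224+0.031712i
  m=-1: Y*=-0.168482-0.410941i  Y=-0.393421+0.121444i  product +0.116191+0.141212i
  m=+0: Y*=+0.247154-0.000000i  Y=+0.416169+0.000000i  product +0.102858+0.000000i
  m=+1: Y*=+0.168482-0.410941i  Y=+0.393421+0.121444i  product +0.116191-0.141212i
  m=+2: Y*=-0.156174-0.153935i  Y=+0.121732+0.083070i  product -0.006224-0.031712i
  m=+3: Y*=-0.047195+0.020150i  Y=+0.016180+0.020315i  product -0.001173-0.000633i
Total Σ_m = +0.320445-0.000000i. Multiply by 1.795196: +0.575262-0.000000i. P_3(cos γ) = 0.575262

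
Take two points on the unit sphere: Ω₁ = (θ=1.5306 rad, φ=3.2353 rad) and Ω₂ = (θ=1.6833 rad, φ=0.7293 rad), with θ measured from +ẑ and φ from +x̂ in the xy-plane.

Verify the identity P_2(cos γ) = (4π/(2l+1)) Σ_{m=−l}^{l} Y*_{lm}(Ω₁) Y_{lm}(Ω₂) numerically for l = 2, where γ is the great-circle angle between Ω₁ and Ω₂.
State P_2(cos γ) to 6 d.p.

Addition theorem: P_2(cos γ) = (4π/5) Σ_m Y*_{lm}(Ω₁) Y_{lm}(Ω₂), m = −2…2:
  m=-2: +0.378897+0.071854i × +0.042703-0.379008i = +0.043413-0.140537i  (running Σ = +0.043413-0.140537i)
  m=-1: -0.030884-0.002903i × -0.064262+0.057428i = +0.002151-0.001587i  (running Σ = +0.045565-0.142124i)
  m=0: -0.313864-0.000000i × -0.303466+0.000000i = +0.095247+0.000000i  (running Σ = +0.140812-0.142124i)
  m=1: +0.030884-0.002903i × +0.064262+0.057428i = +0.002151+0.001587i  (running Σ = +0.142963-0.140537i)
  m=2: +0.378897-0.071854i × +0.042703+0.379008i = +0.043413+0.140537i  (running Σ = +0.186376+0.000000i)
Total Σ_m = +0.186376+0.000000i. Multiply by 2.513274: +0.468414+0.000000i. P_2(cos γ) = 0.468414

0.468414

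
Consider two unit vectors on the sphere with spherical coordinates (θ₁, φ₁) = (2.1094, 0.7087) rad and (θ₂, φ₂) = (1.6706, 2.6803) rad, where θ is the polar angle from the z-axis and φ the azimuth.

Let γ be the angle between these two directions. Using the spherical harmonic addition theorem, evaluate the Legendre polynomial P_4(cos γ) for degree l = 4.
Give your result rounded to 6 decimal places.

0.104199

Expand P_4 via completeness: Σ_{m} conj(Y_{4,m}) at Ω₁ times Y_{4,m} at Ω₂ —
  [-4]  conj(Y_{4,-4})(Ω₁) = (-0.229081, 0.072572) ; Y_{4,-4}(Ω₂) = (-0.117533, 0.417564) ; Δ = (-0.003379, -0.104185)
  [-3]  conj(Y_{4,-3})(Ω₁) = (0.214111, -0.345104) ; Y_{4,-3}(Ω₂) = (0.022832, 0.120721) ; Δ = (0.046550, 0.017969)
  [-2]  conj(Y_{4,-2})(Ω₁) = (0.031704, 0.205059) ; Y_{4,-2}(Ω₂) = (-0.186071, -0.245675) ; Δ = (0.044479, -0.045944)
  [-1]  conj(Y_{4,-1})(Ω₁) = (0.183180, 0.157035) ; Y_{4,-1}(Ω₂) = (-0.123083, -0.061180) ; Δ = (-0.012939, -0.030535)
  [+0]  conj(Y_{4,0})(Ω₁) = (-0.261322, -0.000000) ; Y_{4,0}(Ω₂) = (0.286215, 0.000000) ; Δ = (-0.074794, -0.000000)
  [+1]  conj(Y_{4,1})(Ω₁) = (-0.183180, 0.157035) ; Y_{4,1}(Ω₂) = (0.123083, -0.061180) ; Δ = (-0.012939, 0.030535)
  [+2]  conj(Y_{4,2})(Ω₁) = (0.031704, -0.205059) ; Y_{4,2}(Ω₂) = (-0.186071, 0.245675) ; Δ = (0.044479, 0.045944)
  [+3]  conj(Y_{4,3})(Ω₁) = (-0.214111, -0.345104) ; Y_{4,3}(Ω₂) = (-0.022832, 0.120721) ; Δ = (0.046550, -0.017969)
  [+4]  conj(Y_{4,4})(Ω₁) = (-0.229081, -0.072572) ; Y_{4,4}(Ω₂) = (-0.117533, -0.417564) ; Δ = (-0.003379, 0.104185)
Total Σ_m = (0.074627, -0.000000). Multiply by 1.396263: (0.104199, -0.000000). P_4(cos γ) = 0.104199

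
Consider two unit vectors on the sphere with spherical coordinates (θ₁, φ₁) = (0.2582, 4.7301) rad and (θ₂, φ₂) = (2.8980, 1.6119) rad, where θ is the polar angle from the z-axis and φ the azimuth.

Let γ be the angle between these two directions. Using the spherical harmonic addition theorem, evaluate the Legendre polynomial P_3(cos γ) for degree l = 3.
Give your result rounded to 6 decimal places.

-0.999259

Addition theorem: P_3(cos γ) = (4π/7) Σ_m Y*_{lm}(Ω₁) Y_{lm}(Ω₂), m = −3…3:
  term(m=-3) = -0.00004 + 0.00000j   from Y*(Ω₁)=-0.00037 + 0.00694j, Y(Ω₂)=0.00072 + 0.00581j
  term(m=-2) = -0.00371 + 0.00017j   from Y*(Ω₁)=-0.06438 - 0.00228j, Y(Ω₂)=0.05750 - 0.00474j
  term(m=-1) = -0.08763 + 0.00205j   from Y*(Ω₁)=0.00537 - 0.30314j, Y(Ω₂)=-0.01188 - 0.28888j
  term(m=+0) = -0.37386 + 0.00000j   from Y*(Ω₁)=0.60399 + 0.00000j, Y(Ω₂)=-0.61898 + 0.00000j
  term(m=+1) = -0.08763 - 0.00205j   from Y*(Ω₁)=-0.00537 - 0.30314j, Y(Ω₂)=0.01188 - 0.28888j
  term(m=+2) = -0.00371 - 0.00017j   from Y*(Ω₁)=-0.06438 + 0.00228j, Y(Ω₂)=0.05750 + 0.00474j
  term(m=+3) = -0.00004 - 0.00000j   from Y*(Ω₁)=0.00037 + 0.00694j, Y(Ω₂)=-0.00072 + 0.00581j
Σ over m = -0.55663 - 0.00000j; ×(4π/7) → -0.99926 - 0.00000j. Real part: -0.999259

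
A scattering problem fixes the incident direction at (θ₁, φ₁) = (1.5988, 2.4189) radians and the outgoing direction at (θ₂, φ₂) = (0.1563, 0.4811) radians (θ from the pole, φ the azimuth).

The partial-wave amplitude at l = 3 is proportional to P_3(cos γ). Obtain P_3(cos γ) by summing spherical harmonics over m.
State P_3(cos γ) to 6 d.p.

Addition theorem: P_3(cos γ) = (4π/7) Σ_m Y*_{lm}(Ω₁) Y_{lm}(Ω₂), m = −3…3:
  term(m=-3) = (0.000585, -0.000297)   from Y*(Ω₁)=(0.234369, 0.344583), Y(Ω₂)=(0.000200, -0.001561)
  term(m=-2) = (0.000519, 0.000469)   from Y*(Ω₁)=(-0.003577, 0.028369), Y(Ω₂)=(0.013985, -0.020070)
  term(m=-1) = (0.022531, -0.058611)   from Y*(Ω₁)=(0.241349, -0.212832), Y(Ω₂)=(0.172985, -0.090300)
  term(m=+0) = (0.021682, 0.000000)   from Y*(Ω₁)=(0.031306, -0.000000), Y(Ω₂)=(0.692593, 0.000000)
  term(m=+1) = (0.022531, 0.058611)   from Y*(Ω₁)=(-0.241349, -0.212832), Y(Ω₂)=(-0.172985, -0.090300)
  term(m=+2) = (0.000519, -0.000469)   from Y*(Ω₁)=(-0.003577, -0.028369), Y(Ω₂)=(0.013985, 0.020070)
  term(m=+3) = (0.000585, 0.000297)   from Y*(Ω₁)=(-0.234369, 0.344583), Y(Ω₂)=(-0.000200, -0.001561)
Accumulated sum (0.068953, 0.000000); after 4π/(2l+1) scaling, (0.123783, 0.000000) ⇒ P_3 = 0.123783

0.123783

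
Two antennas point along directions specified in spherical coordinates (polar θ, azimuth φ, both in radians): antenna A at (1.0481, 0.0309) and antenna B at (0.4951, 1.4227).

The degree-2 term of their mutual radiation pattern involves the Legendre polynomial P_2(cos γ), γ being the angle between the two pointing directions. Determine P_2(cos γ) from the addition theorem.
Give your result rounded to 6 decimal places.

Term-by-term m-sum for l=2 (normalisation 4π/5 = 2.513274):
  m=-2: (0.289454, 0.017911) × (-0.083400, -0.025451) = (-0.023685, -0.008861)  (running Σ = (-0.023685, -0.008861))
  m=-1: (0.334015, 0.010324) × (0.047657, -0.319442) = (0.019216, -0.106206)  (running Σ = (-0.004468, -0.115067))
  m=0: (-0.079587, -0.000000) × (0.417195, 0.000000) = (-0.033203, -0.000000)  (running Σ = (-0.037672, -0.115067))
  m=1: (-0.334015, 0.010324) × (-0.047657, -0.319442) = (0.019216, 0.106206)  (running Σ = (-0.018455, -0.008861))
  m=2: (0.289454, -0.017911) × (-0.083400, 0.025451) = (-0.023685, 0.008861)  (running Σ = (-0.042140, 0.000000))
Total Σ_m = (-0.042140, 0.000000). Multiply by 2.513274: (-0.105909, 0.000000). P_2(cos γ) = -0.105909

-0.105909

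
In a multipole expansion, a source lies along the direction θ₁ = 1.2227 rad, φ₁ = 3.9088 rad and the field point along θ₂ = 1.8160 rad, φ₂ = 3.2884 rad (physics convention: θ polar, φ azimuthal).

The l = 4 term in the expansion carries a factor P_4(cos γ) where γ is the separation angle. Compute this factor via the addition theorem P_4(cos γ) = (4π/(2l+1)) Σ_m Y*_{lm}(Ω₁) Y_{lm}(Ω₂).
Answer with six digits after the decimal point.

Expand P_4 via completeness: Σ_{m} conj(Y_{4,m}) at Ω₁ times Y_{4,m} at Ω₂ —
  m=-4: Y*=-0.344628+0.025121i  Y=+0.326259-0.217142i  product -0.106983+0.083029i
  m=-3: Y*=+0.236723-0.264081i  Y=+0.250919-0.118257i  product +0.028169-0.094257i
  m=-2: Y*=-0.001995-0.054801i  Y=-0.177034+0.053527i  product +0.003286+0.009595i
  m=-1: Y*=+0.238655+0.230126i  Y=-0.285168+0.042168i  product -0.077761-0.055561i
  m=+0: Y*=-0.001778-0.000000i  Y=+0.143198+0.000000i  product -0.000255-0.000000i
  m=+1: Y*=-0.238655+0.230126i  Y=+0.285168+0.042168i  product -0.077761+0.055561i
  m=+2: Y*=-0.001995+0.054801i  Y=-0.177034-0.053527i  product +0.003286-0.009595i
  m=+3: Y*=-0.236723-0.264081i  Y=-0.250919-0.118257i  product +0.028169+0.094257i
  m=+4: Y*=-0.344628-0.025121i  Y=+0.326259+0.217142i  product -0.106983-0.083029i
Total Σ_m = -0.306832+0.000000i. Multiply by 1.396263: -0.428418+0.000000i. P_4(cos γ) = -0.428418

-0.428418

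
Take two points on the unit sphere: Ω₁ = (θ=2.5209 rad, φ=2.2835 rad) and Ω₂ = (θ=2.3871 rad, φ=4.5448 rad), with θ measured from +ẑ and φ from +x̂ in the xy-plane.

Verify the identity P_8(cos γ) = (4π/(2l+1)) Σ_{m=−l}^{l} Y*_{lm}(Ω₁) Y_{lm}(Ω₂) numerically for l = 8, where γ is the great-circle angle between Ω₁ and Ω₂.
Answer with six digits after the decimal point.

-0.276449

Expand P_8 via completeness: Σ_{m} conj(Y_{8,m}) at Ω₁ times Y_{8,m} at Ω₂ —
  m=-8: Y*=+0.005638-0.003707i  Y=+0.005693+0.024304i  product +0.000122+0.000116i
  m=-7: Y*=+0.036317+0.010307i  Y=-0.097931+0.041136i  product -0.003981+0.000485i
  m=-6: Y*=+0.054937+0.117864i  Y=-0.144940-0.228503i  product +0.018970-0.029637i
  m=-5: Y*=-0.124853+0.278140i  Y=+0.329446-0.296523i  product +0.041343+0.128654i
  m=-4: Y*=-0.454564+0.136033i  Y=+0.321818+0.255148i  product -0.180996-0.072203i
  m=-3: Y*=-0.338682-0.215803i  Y=-0.018595+0.033815i  product +0.013595-0.007440i
  m=-2: Y*=+0.005441+0.037160i  Y=+0.341156+0.118832i  product -0.002560+0.013324i
  m=-1: Y*=-0.271402+0.314035i  Y=-0.036899+0.218108i  product -0.058479-0.070782i
  m=+0: Y*=-0.099805-0.000000i  Y=+0.300742+0.000000i  product -0.030015-0.000000i
  m=+1: Y*=+0.271402+0.314035i  Y=+0.036899+0.218108i  product -0.058479+0.070782i
  m=+2: Y*=+0.005441-0.037160i  Y=+0.341156-0.118832i  product -0.002560-0.013324i
  m=+3: Y*=+0.338682-0.215803i  Y=+0.018595+0.033815i  product +0.013595+0.007440i
  m=+4: Y*=-0.454564-0.136033i  Y=+0.321818-0.255148i  product -0.180996+0.072203i
  m=+5: Y*=+0.124853+0.278140i  Y=-0.329446-0.296523i  product +0.041343-0.128654i
  m=+6: Y*=+0.054937-0.117864i  Y=-0.144940+0.228503i  product +0.018970+0.029637i
  m=+7: Y*=-0.036317+0.010307i  Y=+0.097931+0.041136i  product -0.003981-0.000485i
  m=+8: Y*=+0.005638+0.003707i  Y=+0.005693-0.024304i  product +0.000122-0.000116i
Total Σ_m = -0.373986-0.000000i. Multiply by 0.739198: -0.276449-0.000000i. P_8(cos γ) = -0.276449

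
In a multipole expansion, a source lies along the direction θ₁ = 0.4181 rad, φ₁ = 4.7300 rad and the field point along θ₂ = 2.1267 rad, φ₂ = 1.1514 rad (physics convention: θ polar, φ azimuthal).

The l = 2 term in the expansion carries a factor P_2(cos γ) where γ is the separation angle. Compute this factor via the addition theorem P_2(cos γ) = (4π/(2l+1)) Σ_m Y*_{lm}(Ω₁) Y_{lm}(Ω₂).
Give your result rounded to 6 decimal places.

0.447395

Expand P_2 via completeness: Σ_{m} conj(Y_{2,m}) at Ω₁ times Y_{2,m} at Ω₂ —
  [-2]  conj(Y_{2,-2})(Ω₁) = -0.06364 - 0.00224j ; Y_{2,-2}(Ω₂) = -0.18628 - 0.20731j ; Δ = 0.01139 + 0.01361j
  [-1]  conj(Y_{2,-1})(Ω₁) = 0.00505 - 0.28661j ; Y_{2,-1}(Ω₂) = -0.14101 + 0.31628j ; Δ = 0.08994 + 0.04201j
  [+0]  conj(Y_{2,0})(Ω₁) = 0.47480 + 0.00000j ; Y_{2,0}(Ω₂) = -0.05190 + 0.00000j ; Δ = -0.02464 + 0.00000j
  [+1]  conj(Y_{2,1})(Ω₁) = -0.00505 - 0.28661j ; Y_{2,1}(Ω₂) = 0.14101 + 0.31628j ; Δ = 0.08994 - 0.04201j
  [+2]  conj(Y_{2,2})(Ω₁) = -0.06364 + 0.00224j ; Y_{2,2}(Ω₂) = -0.18628 + 0.20731j ; Δ = 0.01139 - 0.01361j
Accumulated sum 0.17801 + 0.00000j; after 4π/(2l+1) scaling, 0.44740 + 0.00000j ⇒ P_2 = 0.447395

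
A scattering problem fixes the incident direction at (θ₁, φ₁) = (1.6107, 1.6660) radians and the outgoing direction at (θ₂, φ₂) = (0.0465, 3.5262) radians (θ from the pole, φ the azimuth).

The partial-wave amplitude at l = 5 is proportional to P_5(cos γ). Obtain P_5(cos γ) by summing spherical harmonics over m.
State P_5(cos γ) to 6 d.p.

-0.098264

Addition theorem: P_5(cos γ) = (4π/11) Σ_m Y*_{lm}(Ω₁) Y_{lm}(Ω₂), m = −5…5:
  [-5]  conj(Y_{5,-5})(Ω₁) = -0.211841+0.410894i ; Y_{5,-5}(Ω₂) = +0.000000+0.000000i ; Δ = -0.000000-0.000000i
  [-4]  conj(Y_{5,-4})(Ω₁) = -0.054184-0.021693i ; Y_{5,-4}(Ω₂) = +0.000000-0.000007i ; Δ = -0.000000+0.000000i
  [-3]  conj(Y_{5,-3})(Ω₁) = -0.095842+0.326394i ; Y_{5,-3}(Ω₂) = -0.000112+0.000254i ; Δ = -0.000072-0.000061i
  [-2]  conj(Y_{5,-2})(Ω₁) = -0.065966-0.012714i ; Y_{5,-2}(Ω₂) = +0.005239-0.005072i ; Δ = -0.000410+0.000268i
  [-1]  conj(Y_{5,-1})(Ω₁) = -0.029746+0.311496i ; Y_{5,-1}(Ω₂) = -0.109567+0.044349i ; Δ = -0.010555-0.035449i
  [+0]  conj(Y_{5,0})(Ω₁) = -0.069464-0.000000i ; Y_{5,0}(Ω₂) = +0.920490+0.000000i ; Δ = -0.063941-0.000000i
  [+1]  conj(Y_{5,1})(Ω₁) = +0.029746+0.311496i ; Y_{5,1}(Ω₂) = +0.109567+0.044349i ; Δ = -0.010555+0.035449i
  [+2]  conj(Y_{5,2})(Ω₁) = -0.065966+0.012714i ; Y_{5,2}(Ω₂) = +0.005239+0.005072i ; Δ = -0.000410-0.000268i
  [+3]  conj(Y_{5,3})(Ω₁) = +0.095842+0.326394i ; Y_{5,3}(Ω₂) = +0.000112+0.000254i ; Δ = -0.000072+0.000061i
  [+4]  conj(Y_{5,4})(Ω₁) = -0.054184+0.021693i ; Y_{5,4}(Ω₂) = +0.000000+0.000007i ; Δ = -0.000000-0.000000i
  [+5]  conj(Y_{5,5})(Ω₁) = +0.211841+0.410894i ; Y_{5,5}(Ω₂) = -0.000000+0.000000i ; Δ = -0.000000+0.000000i
Σ over m = -0.086016-0.000000i; ×(4π/11) → -0.098264-0.000000i. Real part: -0.098264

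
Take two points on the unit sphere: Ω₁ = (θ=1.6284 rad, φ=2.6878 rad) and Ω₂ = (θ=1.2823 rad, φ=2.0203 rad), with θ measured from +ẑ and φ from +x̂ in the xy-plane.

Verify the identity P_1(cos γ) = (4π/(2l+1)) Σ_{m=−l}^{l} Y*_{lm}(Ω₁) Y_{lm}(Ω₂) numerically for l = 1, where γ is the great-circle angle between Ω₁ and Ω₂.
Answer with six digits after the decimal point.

0.735286

Term-by-term m-sum for l=1 (normalisation 4π/3 = 4.188790):
  term(m=-1) = 0.08972 + 0.07072j   from Y*(Ω₁)=-0.31001 + 0.15121j, Y(Ω₂)=-0.14392 - 0.29831j
  term(m=+0) = -0.00391 + 0.00000j   from Y*(Ω₁)=-0.02813 + 0.00000j, Y(Ω₂)=0.13901 + 0.00000j
  term(m=+1) = 0.08972 - 0.07072j   from Y*(Ω₁)=0.31001 + 0.15121j, Y(Ω₂)=0.14392 - 0.29831j
Total Σ_m = 0.17554 + 0.00000j. Multiply by 4.188790: 0.73529 + 0.00000j. P_1(cos γ) = 0.735286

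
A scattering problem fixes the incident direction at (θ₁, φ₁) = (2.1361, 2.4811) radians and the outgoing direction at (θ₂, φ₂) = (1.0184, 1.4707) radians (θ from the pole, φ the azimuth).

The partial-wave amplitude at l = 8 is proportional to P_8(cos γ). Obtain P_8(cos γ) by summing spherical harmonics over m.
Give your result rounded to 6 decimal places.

0.178568

Addition theorem: P_8(cos γ) = (4π/17) Σ_m Y*_{lm}(Ω₁) Y_{lm}(Ω₂), m = −8…8:
  m=-8: (0.072079, 0.112070) × (0.098949, 0.102039) = (-0.004303, 0.018444)  (running Σ = (-0.004303, 0.018444))
  m=-7: (-0.030032, 0.336774) × (-0.225951, 0.267891) = (-0.083433, -0.084140)  (running Σ = (-0.087736, -0.065696))
  m=-6: (-0.307178, 0.330108) × (-0.369903, -0.253378) = (0.197268, -0.044276)  (running Σ = (0.109532, -0.109971))
  m=-5: (-0.240752, 0.039067) × (0.103434, -0.189118) = (-0.017514, 0.049571)  (running Σ = (0.092018, -0.060400))
  m=-4: (0.167381, 0.091358) × (-0.201397, -0.085241) = (-0.025923, -0.032667)  (running Σ = (0.066096, -0.093067))
  m=-3: (0.140528, 0.322725) × (0.100540, -0.324687) = (0.118913, -0.013181)  (running Σ = (0.185009, -0.106248))
  m=-2: (0.004179, -0.016379) × (-0.052705, -0.010694) = (-0.000395, 0.000819)  (running Σ = (0.184613, -0.105429))
  m=-1: (0.273955, -0.212834) × (0.034565, -0.344160) = (-0.063780, -0.101641)  (running Σ = (0.120834, -0.207070))
  m=0: (0.035203, -0.000000) × (-0.002773, 0.000000) = (-0.000098, 0.000000)  (running Σ = (0.120736, -0.207070))
  m=1: (-0.273955, -0.212834) × (-0.034565, -0.344160) = (-0.063780, 0.101641)  (running Σ = (0.056956, -0.105429))
  m=2: (0.004179, 0.016379) × (-0.052705, 0.010694) = (-0.000395, -0.000819)  (running Σ = (0.056561, -0.106248))
  m=3: (-0.140528, 0.322725) × (-0.100540, -0.324687) = (0.118913, 0.013181)  (running Σ = (0.175474, -0.093067))
  m=4: (0.167381, -0.091358) × (-0.201397, 0.085241) = (-0.025923, 0.032667)  (running Σ = (0.149551, -0.060400))
  m=5: (0.240752, 0.039067) × (-0.103434, -0.189118) = (-0.017514, -0.049571)  (running Σ = (0.132038, -0.109971))
  m=6: (-0.307178, -0.330108) × (-0.369903, 0.253378) = (0.197268, 0.044276)  (running Σ = (0.329306, -0.065696))
  m=7: (0.030032, 0.336774) × (0.225951, 0.267891) = (-0.083433, 0.084140)  (running Σ = (0.245873, 0.018444))
  m=8: (0.072079, -0.112070) × (0.098949, -0.102039) = (-0.004303, -0.018444)  (running Σ = (0.241569, 0.000000))
Accumulated sum (0.241569, 0.000000); after 4π/(2l+1) scaling, (0.178568, 0.000000) ⇒ P_8 = 0.178568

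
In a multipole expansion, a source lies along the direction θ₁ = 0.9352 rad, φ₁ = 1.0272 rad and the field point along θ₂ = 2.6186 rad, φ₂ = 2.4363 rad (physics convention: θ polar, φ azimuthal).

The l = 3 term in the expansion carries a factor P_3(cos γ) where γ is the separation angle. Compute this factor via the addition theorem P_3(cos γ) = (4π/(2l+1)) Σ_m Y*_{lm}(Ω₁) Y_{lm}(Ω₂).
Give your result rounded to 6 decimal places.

Addition theorem: P_3(cos γ) = (4π/7) Σ_m Y*_{lm}(Ω₁) Y_{lm}(Ω₂), m = −3…3:
  m=-3: (-0.217029, 0.013036) × (0.026956, -0.044455) = (-0.005271, 0.009999)  (running Σ = (-0.005271, 0.009999))
  m=-2: (-0.182682, 0.347833) × (-0.035236, -0.218050) = (0.082282, 0.027578)  (running Σ = (0.077011, 0.037577))
  m=-1: (0.102518, 0.169639) × (-0.338322, -0.288040) = (0.014179, -0.086922)  (running Σ = (0.091190, -0.049345))
  m=0: (-0.274233, -0.000000) × (-0.243318, 0.000000) = (0.066726, 0.000000)  (running Σ = (0.157916, -0.049345))
  m=1: (-0.102518, 0.169639) × (0.338322, -0.288040) = (0.014179, 0.086922)  (running Σ = (0.172095, 0.037577))
  m=2: (-0.182682, -0.347833) × (-0.035236, 0.218050) = (0.082282, -0.027578)  (running Σ = (0.254377, 0.009999))
  m=3: (0.217029, 0.013036) × (-0.026956, -0.044455) = (-0.005271, -0.009999)  (running Σ = (0.249106, -0.000000))
Σ over m = (0.249106, -0.000000); ×(4π/7) → (0.447195, -0.000000). Real part: 0.447195

0.447195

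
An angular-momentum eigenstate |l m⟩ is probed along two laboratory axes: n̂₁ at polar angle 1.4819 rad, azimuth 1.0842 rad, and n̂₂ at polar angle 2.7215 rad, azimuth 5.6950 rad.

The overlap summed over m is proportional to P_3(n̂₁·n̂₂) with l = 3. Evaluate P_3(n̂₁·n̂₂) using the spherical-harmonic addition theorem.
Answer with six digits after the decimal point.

0.178819

Addition theorem: P_3(cos γ) = (4π/7) Σ_m Y*_{lm}(Ω₁) Y_{lm}(Ω₂), m = −3…3:
  term(m=-3) = +0.003502-0.011132i   from Y*(Ω₁)=-0.409763-0.045674i, Y(Ω₂)=-0.005450+0.027775i
  term(m=-2) = +0.013684+0.002819i   from Y*(Ω₁)=-0.050649+0.074415i, Y(Ω₂)=-0.059645-0.143296i
  term(m=-1) = +0.013096-0.128466i   from Y*(Ω₁)=-0.144597-0.273327i, Y(Ω₂)=+0.347428+0.231710i
  term(m=+0) = +0.039046+0.000000i   from Y*(Ω₁)=-0.098085-0.000000i, Y(Ω₂)=-0.398078+0.000000i
  term(m=+1) = +0.013096+0.128466i   from Y*(Ω₁)=+0.144597-0.273327i, Y(Ω₂)=-0.347428+0.231710i
  term(m=+2) = +0.013684-0.002819i   from Y*(Ω₁)=-0.050649-0.074415i, Y(Ω₂)=-0.059645+0.143296i
  term(m=+3) = +0.003502+0.011132i   from Y*(Ω₁)=+0.409763-0.045674i, Y(Ω₂)=+0.005450+0.027775i
Σ over m = +0.099610-0.000000i; ×(4π/7) → +0.178819-0.000000i. Real part: 0.178819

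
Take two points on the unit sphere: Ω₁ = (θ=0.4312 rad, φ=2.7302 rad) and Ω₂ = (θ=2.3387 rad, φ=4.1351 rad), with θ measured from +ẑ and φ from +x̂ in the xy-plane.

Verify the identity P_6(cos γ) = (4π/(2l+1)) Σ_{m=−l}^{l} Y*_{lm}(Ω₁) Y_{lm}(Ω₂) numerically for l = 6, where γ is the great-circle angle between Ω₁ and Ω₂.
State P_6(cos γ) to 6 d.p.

0.213907

Summing Y*_{l m}(θ₁,φ₁)·Y_{l m}(θ₂,φ₂) over m ∈ [−6, 6]; prefactor 4π/(2·6+1) = 0.966644:
  m=-6: Y*=-0.002013-0.001606i  Y=+0.063503+0.021195i  product -0.000094-0.000145i
  m=-5: Y*=+0.009060+0.017144i  Y=+0.056519+0.216686i  product -0.003203+0.002932i
  m=-4: Y*=-0.006571-0.087711i  Y=-0.277017+0.304386i  product +0.028518+0.022297i
  m=-3: Y*=-0.086746+0.247892i  Y=-0.383664-0.062337i  product +0.048734-0.089699i
  m=-2: Y*=+0.333665-0.359596i  Y=+0.000155+0.000350i  product +0.000177+0.000061i
  m=-1: Y*=-0.389722+0.170031i  Y=-0.201373+0.309187i  product +0.025908-0.154737i
  m=+0: Y*=-0.193517-0.000000i  Y=-0.109581+0.000000i  product +0.021206+0.000000i
  m=+1: Y*=+0.389722+0.170031i  Y=+0.201373+0.309187i  product +0.025908+0.154737i
  m=+2: Y*=+0.333665+0.359596i  Y=+0.000155-0.000350i  product +0.000177-0.000061i
  m=+3: Y*=+0.086746+0.247892i  Y=+0.383664-0.062337i  product +0.048734+0.089699i
  m=+4: Y*=-0.006571+0.087711i  Y=-0.277017-0.304386i  product +0.028518-0.022297i
  m=+5: Y*=-0.009060+0.017144i  Y=-0.056519+0.216686i  product -0.003203-0.002932i
  m=+6: Y*=-0.002013+0.001606i  Y=+0.063503-0.021195i  product -0.000094+0.000145i
Accumulated sum +0.221289+0.000000i; after 4π/(2l+1) scaling, +0.213907+0.000000i ⇒ P_6 = 0.213907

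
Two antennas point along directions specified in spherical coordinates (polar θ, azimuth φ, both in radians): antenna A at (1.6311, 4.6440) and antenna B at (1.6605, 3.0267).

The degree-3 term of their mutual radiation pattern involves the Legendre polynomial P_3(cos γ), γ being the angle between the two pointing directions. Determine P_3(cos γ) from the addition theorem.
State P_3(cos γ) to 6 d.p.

Addition theorem: P_3(cos γ) = (4π/7) Σ_m Y*_{lm}(Ω₁) Y_{lm}(Ω₂), m = −3…3:
  [-3]  conj(Y_{3,-3})(Ω₁) = +0.084539+0.406250i ; Y_{3,-3}(Ω₂) = -0.387967-0.139284i ; Δ = +0.023786-0.169386i
  [-2]  conj(Y_{3,-2})(Ω₁) = +0.060795-0.008368i ; Y_{3,-2}(Ω₂) = -0.088431-0.020686i ; Δ = -0.005549-0.000518i
  [-1]  conj(Y_{3,-1})(Ω₁) = +0.021644+0.315994i ; Y_{3,-1}(Ω₂) = +0.306928+0.035420i ; Δ = -0.004549+0.097754i
  [+0]  conj(Y_{3,0})(Ω₁) = +0.067062-0.000000i ; Y_{3,0}(Ω₂) = +0.098950+0.000000i ; Δ = +0.006636+0.000000i
  [+1]  conj(Y_{3,1})(Ω₁) = -0.021644+0.315994i ; Y_{3,1}(Ω₂) = -0.306928+0.035420i ; Δ = -0.004549-0.097754i
  [+2]  conj(Y_{3,2})(Ω₁) = +0.060795+0.008368i ; Y_{3,2}(Ω₂) = -0.088431+0.020686i ; Δ = -0.005549+0.000518i
  [+3]  conj(Y_{3,3})(Ω₁) = -0.084539+0.406250i ; Y_{3,3}(Ω₂) = +0.387967-0.139284i ; Δ = +0.023786+0.169386i
Σ over m = +0.034010+0.000000i; ×(4π/7) → +0.061055+0.000000i. Real part: 0.061055

0.061055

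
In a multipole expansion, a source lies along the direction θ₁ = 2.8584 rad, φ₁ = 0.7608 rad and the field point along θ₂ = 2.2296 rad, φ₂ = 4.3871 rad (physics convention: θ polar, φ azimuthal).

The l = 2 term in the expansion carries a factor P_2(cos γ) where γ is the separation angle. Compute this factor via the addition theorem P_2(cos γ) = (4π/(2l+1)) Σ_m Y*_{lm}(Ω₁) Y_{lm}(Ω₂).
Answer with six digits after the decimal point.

Summing Y*_{l m}(θ₁,φ₁)·Y_{l m}(θ₂,φ₂) over m ∈ [−2, 2]; prefactor 4π/(2·2+1) = 2.513274:
  [-2]  conj(Y_{2,-2})(Ω₁) = (0.001483, 0.030123) ; Y_{2,-2}(Ω₂) = (-0.192183, -0.146274) ; Δ = (0.004121, -0.006006)
  [-1]  conj(Y_{2,-1})(Ω₁) = (-0.150122, -0.142912) ; Y_{2,-1}(Ω₂) = (0.119511, -0.354348) ; Δ = (-0.068582, 0.036116)
  [+0]  conj(Y_{2,0})(Ω₁) = (0.556909, -0.000000) ; Y_{2,0}(Ω₂) = (0.039191, 0.000000) ; Δ = (0.021826, 0.000000)
  [+1]  conj(Y_{2,1})(Ω₁) = (0.150122, -0.142912) ; Y_{2,1}(Ω₂) = (-0.119511, -0.354348) ; Δ = (-0.068582, -0.036116)
  [+2]  conj(Y_{2,2})(Ω₁) = (0.001483, -0.030123) ; Y_{2,2}(Ω₂) = (-0.192183, 0.146274) ; Δ = (0.004121, 0.006006)
Accumulated sum (-0.107096, -0.000000); after 4π/(2l+1) scaling, (-0.269161, -0.000000) ⇒ P_2 = -0.269161

-0.269161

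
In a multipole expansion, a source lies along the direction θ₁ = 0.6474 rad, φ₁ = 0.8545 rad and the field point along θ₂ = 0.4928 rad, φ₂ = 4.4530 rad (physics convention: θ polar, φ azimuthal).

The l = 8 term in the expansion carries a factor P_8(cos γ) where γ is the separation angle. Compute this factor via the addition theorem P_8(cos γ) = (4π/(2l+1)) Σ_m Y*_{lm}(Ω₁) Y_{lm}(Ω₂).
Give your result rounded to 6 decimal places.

-0.201025

Addition theorem: P_8(cos γ) = (4π/17) Σ_m Y*_{lm}(Ω₁) Y_{lm}(Ω₂), m = −8…8:
  [-8]  conj(Y_{8,-8})(Ω₁) = (0.007679, 0.004738) ; Y_{8,-8}(Ω₂) = (-0.000625, 0.001132) ; Δ = (-0.000010, 0.000006)
  [-7]  conj(Y_{8,-7})(Ω₁) = (0.045580, -0.014184) ; Y_{8,-7}(Ω₂) = (0.009347, 0.002336) ; Δ = (0.000459, -0.000026)
  [-6]  conj(Y_{8,-6})(Ω₁) = (0.062351, -0.141667) ; Y_{8,-6}(Ω₂) = (-0.000650, -0.044912) ; Δ = (-0.006403, -0.002708)
  [-5]  conj(Y_{8,-5})(Ω₁) = (-0.144232, -0.306455) ; Y_{8,-5}(Ω₂) = (-0.141270, 0.039684) ; Δ = (0.032537, 0.037569)
  [-4]  conj(Y_{8,-4})(Ω₁) = (-0.463792, -0.131563) ; Y_{8,-4}(Ω₂) = (0.172108, 0.291571) ; Δ = (-0.041462, -0.157871)
  [-3]  conj(Y_{8,-3})(Ω₁) = (-0.287426, 0.187530) ; Y_{8,-3}(Ω₂) = (0.361223, -0.366485) ; Δ = (-0.035098, 0.173077)
  [-2]  conj(Y_{8,-2})(Ω₁) = (0.017143, -0.123248) ; Y_{8,-2}(Ω₂) = (-0.334264, -0.190845) ; Δ = (-0.029251, 0.037926)
  [-1]  conj(Y_{8,-1})(Ω₁) = (-0.270467, -0.310690) ; Y_{8,-1}(Ω₂) = (0.040262, -0.151721) ; Δ = (-0.058028, 0.028527)
  [+0]  conj(Y_{8,0})(Ω₁) = (-0.005714, -0.000000) ; Y_{8,0}(Ω₂) = (-0.448424, 0.000000) ; Δ = (0.002563, 0.000000)
  [+1]  conj(Y_{8,1})(Ω₁) = (0.270467, -0.310690) ; Y_{8,1}(Ω₂) = (-0.040262, -0.151721) ; Δ = (-0.058028, -0.028527)
  [+2]  conj(Y_{8,2})(Ω₁) = (0.017143, 0.123248) ; Y_{8,2}(Ω₂) = (-0.334264, 0.190845) ; Δ = (-0.029251, -0.037926)
  [+3]  conj(Y_{8,3})(Ω₁) = (0.287426, 0.187530) ; Y_{8,3}(Ω₂) = (-0.361223, -0.366485) ; Δ = (-0.035098, -0.173077)
  [+4]  conj(Y_{8,4})(Ω₁) = (-0.463792, 0.131563) ; Y_{8,4}(Ω₂) = (0.172108, -0.291571) ; Δ = (-0.041462, 0.157871)
  [+5]  conj(Y_{8,5})(Ω₁) = (0.144232, -0.306455) ; Y_{8,5}(Ω₂) = (0.141270, 0.039684) ; Δ = (0.032537, -0.037569)
  [+6]  conj(Y_{8,6})(Ω₁) = (0.062351, 0.141667) ; Y_{8,6}(Ω₂) = (-0.000650, 0.044912) ; Δ = (-0.006403, 0.002708)
  [+7]  conj(Y_{8,7})(Ω₁) = (-0.045580, -0.014184) ; Y_{8,7}(Ω₂) = (-0.009347, 0.002336) ; Δ = (0.000459, 0.000026)
  [+8]  conj(Y_{8,8})(Ω₁) = (0.007679, -0.004738) ; Y_{8,8}(Ω₂) = (-0.000625, -0.001132) ; Δ = (-0.000010, -0.000006)
Accumulated sum (-0.271950, -0.000000); after 4π/(2l+1) scaling, (-0.201025, -0.000000) ⇒ P_8 = -0.201025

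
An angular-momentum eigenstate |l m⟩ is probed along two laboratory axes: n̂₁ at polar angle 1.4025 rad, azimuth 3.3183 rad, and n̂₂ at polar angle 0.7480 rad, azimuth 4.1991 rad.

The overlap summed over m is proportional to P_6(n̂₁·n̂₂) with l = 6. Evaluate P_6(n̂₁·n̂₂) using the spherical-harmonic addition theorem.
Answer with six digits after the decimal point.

0.271336

Addition theorem: P_6(cos γ) = (4π/13) Σ_m Y*_{lm}(Ω₁) Y_{lm}(Ω₂), m = −6…6:
  term(m=-6) = +0.011493+0.017835i   from Y*(Ω₁)=+0.216746+0.386988i, Y(Ω₂)=+0.047743-0.002957i
  term(m=-5) = -0.014151+0.044422i   from Y*(Ω₁)=-0.165621-0.201795i, Y(Ω₂)=-0.097143-0.149854i
  term(m=-4) = +0.081101-0.032544i   from Y*(Ω₁)=-0.177195-0.151330i, Y(Ω₂)=-0.173960+0.332229i
  term(m=-3) = +0.108058+0.058919i   from Y*(Ω₁)=+0.242762+0.142278i, Y(Ω₂)=+0.437189-0.013526i
  term(m=-2) = -0.004036-0.020897i   from Y*(Ω₁)=+0.154718+0.057076i, Y(Ω₂)=-0.066820-0.110414i
  term(m=-1) = -0.059249+0.071788i   from Y*(Ω₁)=-0.280231-0.050041i, Y(Ω₂)=+0.160563-0.284846i
  term(m=+0) = +0.034269+0.000000i   from Y*(Ω₁)=-0.146009-0.000000i, Y(Ω₂)=-0.234702+0.000000i
  term(m=+1) = -0.059249-0.071788i   from Y*(Ω₁)=+0.280231-0.050041i, Y(Ω₂)=-0.160563-0.284846i
  term(m=+2) = -0.004036+0.020897i   from Y*(Ω₁)=+0.154718-0.057076i, Y(Ω₂)=-0.066820+0.110414i
  term(m=+3) = +0.108058-0.058919i   from Y*(Ω₁)=-0.242762+0.142278i, Y(Ω₂)=-0.437189-0.013526i
  term(m=+4) = +0.081101+0.032544i   from Y*(Ω₁)=-0.177195+0.151330i, Y(Ω₂)=-0.173960-0.332229i
  term(m=+5) = -0.014151-0.044422i   from Y*(Ω₁)=+0.165621-0.201795i, Y(Ω₂)=+0.097143-0.149854i
  term(m=+6) = +0.011493-0.017835i   from Y*(Ω₁)=+0.216746-0.386988i, Y(Ω₂)=+0.047743+0.002957i
Accumulated sum +0.280699-0.000000i; after 4π/(2l+1) scaling, +0.271336-0.000000i ⇒ P_6 = 0.271336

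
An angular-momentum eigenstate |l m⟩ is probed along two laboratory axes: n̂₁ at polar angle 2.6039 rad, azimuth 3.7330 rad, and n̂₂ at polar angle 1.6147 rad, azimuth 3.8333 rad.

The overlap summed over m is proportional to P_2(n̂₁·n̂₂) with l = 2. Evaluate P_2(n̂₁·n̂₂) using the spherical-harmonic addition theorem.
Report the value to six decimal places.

Addition theorem: P_2(cos γ) = (4π/5) Σ_m Y*_{lm}(Ω₁) Y_{lm}(Ω₂), m = −2…2:
  m=-2: (0.038332, 0.093790) × (0.071819, -0.378782) = (0.038279, -0.007783)  (running Σ = (0.038279, -0.007783))
  m=-1: (0.282115, 0.189467) × (0.026088, -0.021607) = (0.011454, -0.001153)  (running Σ = (0.049733, -0.008936))
  m=0: (0.382598, -0.000000) × (-0.313569, 0.000000) = (-0.119971, 0.000000)  (running Σ = (-0.070238, -0.008936))
  m=1: (-0.282115, 0.189467) × (-0.026088, -0.021607) = (0.011454, 0.001153)  (running Σ = (-0.058785, -0.007783))
  m=2: (0.038332, -0.093790) × (0.071819, 0.378782) = (0.038279, 0.007783)  (running Σ = (-0.020506, -0.000000))
Σ over m = (-0.020506, -0.000000); ×(4π/5) → (-0.051536, -0.000000). Real part: -0.051536

-0.051536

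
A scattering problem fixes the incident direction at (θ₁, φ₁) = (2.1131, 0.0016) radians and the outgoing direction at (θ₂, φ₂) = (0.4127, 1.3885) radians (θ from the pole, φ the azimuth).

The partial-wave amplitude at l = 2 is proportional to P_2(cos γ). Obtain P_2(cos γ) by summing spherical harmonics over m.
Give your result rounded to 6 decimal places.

Expand P_2 via completeness: Σ_{m} conj(Y_{2,m}) at Ω₁ times Y_{2,m} at Ω₂ —
  m=-2: +0.283381+0.000907i × -0.058055-0.022157i = -0.016432-0.006331i  (running Σ = -0.016432-0.006331i)
  m=-1: -0.341512-0.000546i × +0.051457-0.279138i = -0.017726+0.095301i  (running Σ = -0.034157+0.088970i)
  m=0: -0.063359-0.000000i × +0.478573+0.000000i = -0.030322-0.000000i  (running Σ = -0.064479+0.088970i)
  m=1: +0.341512-0.000546i × -0.051457-0.279138i = -0.017726-0.095301i  (running Σ = -0.082205-0.006331i)
  m=2: +0.283381-0.000907i × -0.058055+0.022157i = -0.016432+0.006331i  (running Σ = -0.098637-0.000000i)
Accumulated sum -0.098637-0.000000i; after 4π/(2l+1) scaling, -0.247901-0.000000i ⇒ P_2 = -0.247901

-0.247901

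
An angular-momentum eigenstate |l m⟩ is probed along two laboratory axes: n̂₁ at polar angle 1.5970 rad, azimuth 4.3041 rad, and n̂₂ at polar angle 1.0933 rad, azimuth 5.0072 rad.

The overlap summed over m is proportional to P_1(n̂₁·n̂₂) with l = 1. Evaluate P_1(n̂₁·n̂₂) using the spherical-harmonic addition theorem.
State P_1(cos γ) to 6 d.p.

0.665243

Term-by-term m-sum for l=1 (normalisation 4π/3 = 4.188790):
  m=-1: Y*=-0.137128-0.316986i  Y=+0.089158+0.293612i  product +0.080845-0.068524i
  m=+0: Y*=-0.012802-0.000000i  Y=+0.224541+0.000000i  product -0.002875-0.000000i
  m=+1: Y*=+0.137128-0.316986i  Y=-0.089158+0.293612i  product +0.080845+0.068524i
Σ over m = +0.158815+0.000000i; ×(4π/3) → +0.665243+0.000000i. Real part: 0.665243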